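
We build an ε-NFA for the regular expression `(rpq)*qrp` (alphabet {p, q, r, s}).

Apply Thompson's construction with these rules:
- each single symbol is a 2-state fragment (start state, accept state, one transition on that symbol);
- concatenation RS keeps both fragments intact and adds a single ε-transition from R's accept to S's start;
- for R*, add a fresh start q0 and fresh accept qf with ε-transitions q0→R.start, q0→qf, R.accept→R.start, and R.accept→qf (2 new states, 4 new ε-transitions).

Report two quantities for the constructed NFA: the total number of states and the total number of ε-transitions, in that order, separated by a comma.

14, 9

Recursing over subexpressions:
Each of the 6 symbol leaves contributes 2 states and 0 ε-transitions.
  rpq → 6 states, 2 ε-transitions
  (rpq)* → 8 states, 6 ε-transitions
  (rpq)*qrp → 14 states, 9 ε-transitions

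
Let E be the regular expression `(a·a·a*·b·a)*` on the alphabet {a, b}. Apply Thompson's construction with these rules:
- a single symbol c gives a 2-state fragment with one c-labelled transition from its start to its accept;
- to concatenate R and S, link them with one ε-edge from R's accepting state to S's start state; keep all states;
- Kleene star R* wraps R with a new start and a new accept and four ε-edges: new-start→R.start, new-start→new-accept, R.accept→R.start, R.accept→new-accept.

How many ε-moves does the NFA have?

12

Building bottom-up:
Each of the 5 symbol leaves contributes 0 ε-transitions.
  a* — 4 ε-transitions
  a·a·a*·b·a — 8 ε-transitions
  (a·a·a*·b·a)* — 12 ε-transitions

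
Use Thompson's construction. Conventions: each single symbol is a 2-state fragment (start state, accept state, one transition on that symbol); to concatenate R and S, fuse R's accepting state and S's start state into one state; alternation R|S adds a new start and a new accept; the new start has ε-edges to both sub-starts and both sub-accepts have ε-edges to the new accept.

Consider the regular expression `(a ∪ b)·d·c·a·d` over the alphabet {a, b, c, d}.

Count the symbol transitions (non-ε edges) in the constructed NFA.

6

By structural recursion:
Each of the 6 symbol leaves contributes exactly 1 symbol transition.
  a ∪ b → 2 symbol transitions
  (a ∪ b)·d·c·a·d → 6 symbol transitions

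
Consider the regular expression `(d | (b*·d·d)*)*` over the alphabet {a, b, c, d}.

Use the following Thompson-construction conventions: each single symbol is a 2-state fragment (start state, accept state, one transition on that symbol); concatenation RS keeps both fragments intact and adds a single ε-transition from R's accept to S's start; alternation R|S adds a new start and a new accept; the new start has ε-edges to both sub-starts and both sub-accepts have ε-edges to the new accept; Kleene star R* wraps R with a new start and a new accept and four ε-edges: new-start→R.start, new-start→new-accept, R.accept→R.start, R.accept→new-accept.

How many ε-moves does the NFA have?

18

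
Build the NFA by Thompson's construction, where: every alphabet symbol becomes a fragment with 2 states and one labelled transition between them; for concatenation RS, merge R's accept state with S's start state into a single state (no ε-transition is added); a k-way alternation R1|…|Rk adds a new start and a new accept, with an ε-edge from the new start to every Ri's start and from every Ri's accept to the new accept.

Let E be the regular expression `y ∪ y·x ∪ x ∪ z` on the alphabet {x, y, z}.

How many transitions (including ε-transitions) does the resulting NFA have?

13

Building bottom-up:
Each of the 5 symbol leaves contributes 1 transition (1 symbol, 0 ε).
  y·x : 2 transitions (2 symbol, 0 ε)
  y ∪ y·x ∪ x ∪ z : 13 transitions (5 symbol, 8 ε)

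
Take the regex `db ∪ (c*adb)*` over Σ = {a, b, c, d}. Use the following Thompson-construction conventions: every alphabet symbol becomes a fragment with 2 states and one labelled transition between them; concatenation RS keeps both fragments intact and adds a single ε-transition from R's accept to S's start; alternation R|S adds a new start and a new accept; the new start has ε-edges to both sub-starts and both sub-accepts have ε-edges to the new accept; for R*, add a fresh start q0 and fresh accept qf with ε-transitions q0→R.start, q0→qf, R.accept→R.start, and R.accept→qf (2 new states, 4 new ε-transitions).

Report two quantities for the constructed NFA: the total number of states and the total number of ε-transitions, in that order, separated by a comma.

Per subexpression:
Each of the 6 symbol leaves contributes 2 states and 0 ε-transitions.
  db — 4 states, 1 ε-transition
  c* — 4 states, 4 ε-transitions
  c*adb — 10 states, 7 ε-transitions
  (c*adb)* — 12 states, 11 ε-transitions
  db ∪ (c*adb)* — 18 states, 16 ε-transitions

18, 16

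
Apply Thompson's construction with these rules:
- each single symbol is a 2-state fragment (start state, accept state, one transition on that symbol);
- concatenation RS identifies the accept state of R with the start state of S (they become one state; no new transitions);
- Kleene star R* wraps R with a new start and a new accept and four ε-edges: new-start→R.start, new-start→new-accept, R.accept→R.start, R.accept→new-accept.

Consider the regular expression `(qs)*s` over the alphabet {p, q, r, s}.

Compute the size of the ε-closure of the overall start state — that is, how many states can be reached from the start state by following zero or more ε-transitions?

Work bottom-up. For each fragment F, track |ε-closure(F.start)| and whether F's accept lies in that closure (i.e. whether F accepts ε). A single-symbol fragment has closure size 1 and does not accept ε.
  qs : |ε-closure| equals the left operand's closure size = 1 (its accept is not ε-reachable, so the closure stops there)
  (qs)* : the star's fresh start ε-reaches both the body's start and the fresh accept: |ε-closure| = 2 + 1 = 3
  (qs)*s : the left operand accepts ε, so the closure extends into the next operand (the shared merged state is already counted); |ε-closure| = 3 + (1−1) = 3

3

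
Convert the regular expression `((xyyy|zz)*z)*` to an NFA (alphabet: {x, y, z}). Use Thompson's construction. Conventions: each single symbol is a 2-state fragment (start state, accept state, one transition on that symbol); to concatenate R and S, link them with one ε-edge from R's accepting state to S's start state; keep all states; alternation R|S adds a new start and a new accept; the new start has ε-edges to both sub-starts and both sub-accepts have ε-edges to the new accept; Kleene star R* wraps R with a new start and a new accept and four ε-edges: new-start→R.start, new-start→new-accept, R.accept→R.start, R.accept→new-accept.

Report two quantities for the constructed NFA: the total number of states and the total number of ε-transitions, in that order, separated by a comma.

By structural recursion:
Each of the 7 symbol leaves contributes 2 states and 0 ε-transitions.
  xyyy — 8 states, 3 ε-transitions
  zz — 4 states, 1 ε-transition
  xyyy|zz — 14 states, 8 ε-transitions
  (xyyy|zz)* — 16 states, 12 ε-transitions
  (xyyy|zz)*z — 18 states, 13 ε-transitions
  ((xyyy|zz)*z)* — 20 states, 17 ε-transitions

20, 17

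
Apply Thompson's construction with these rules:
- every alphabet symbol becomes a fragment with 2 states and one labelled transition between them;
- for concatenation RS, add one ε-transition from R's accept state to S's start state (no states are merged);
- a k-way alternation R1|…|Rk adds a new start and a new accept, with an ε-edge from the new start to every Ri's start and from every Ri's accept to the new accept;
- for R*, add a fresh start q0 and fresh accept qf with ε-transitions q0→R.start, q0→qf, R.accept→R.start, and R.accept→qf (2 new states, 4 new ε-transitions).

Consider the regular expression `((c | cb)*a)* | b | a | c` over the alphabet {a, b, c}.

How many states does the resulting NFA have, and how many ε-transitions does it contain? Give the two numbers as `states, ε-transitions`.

Per subexpression:
Each of the 7 symbol leaves contributes 2 states and 0 ε-transitions.
  cb : 4 states, 1 ε-transition
  c | cb : 8 states, 5 ε-transitions
  (c | cb)* : 10 states, 9 ε-transitions
  (c | cb)*a : 12 states, 10 ε-transitions
  ((c | cb)*a)* : 14 states, 14 ε-transitions
  ((c | cb)*a)* | b | a | c : 22 states, 22 ε-transitions

22, 22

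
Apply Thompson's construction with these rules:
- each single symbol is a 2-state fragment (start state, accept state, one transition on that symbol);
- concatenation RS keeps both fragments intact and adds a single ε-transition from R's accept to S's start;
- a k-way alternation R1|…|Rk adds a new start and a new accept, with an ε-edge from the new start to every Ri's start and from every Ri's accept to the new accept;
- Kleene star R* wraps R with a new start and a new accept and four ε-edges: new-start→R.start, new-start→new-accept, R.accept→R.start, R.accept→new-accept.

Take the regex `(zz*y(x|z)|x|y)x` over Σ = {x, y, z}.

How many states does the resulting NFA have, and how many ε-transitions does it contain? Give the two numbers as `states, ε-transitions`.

22, 18

Per subexpression:
Each of the 8 symbol leaves contributes 2 states and 0 ε-transitions.
  z* → 4 states, 4 ε-transitions
  x|z → 6 states, 4 ε-transitions
  zz*y(x|z) → 14 states, 11 ε-transitions
  zz*y(x|z)|x|y → 20 states, 17 ε-transitions
  (zz*y(x|z)|x|y)x → 22 states, 18 ε-transitions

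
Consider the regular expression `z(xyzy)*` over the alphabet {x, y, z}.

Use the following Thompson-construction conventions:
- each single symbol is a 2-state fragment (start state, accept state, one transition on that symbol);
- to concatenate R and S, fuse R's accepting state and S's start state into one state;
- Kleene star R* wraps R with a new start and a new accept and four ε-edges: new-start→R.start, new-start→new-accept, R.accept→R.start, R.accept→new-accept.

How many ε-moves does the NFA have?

4

By structural recursion:
Each of the 5 symbol leaves contributes 0 ε-transitions.
  xyzy = 0 ε-transitions
  (xyzy)* = 4 ε-transitions
  z(xyzy)* = 4 ε-transitions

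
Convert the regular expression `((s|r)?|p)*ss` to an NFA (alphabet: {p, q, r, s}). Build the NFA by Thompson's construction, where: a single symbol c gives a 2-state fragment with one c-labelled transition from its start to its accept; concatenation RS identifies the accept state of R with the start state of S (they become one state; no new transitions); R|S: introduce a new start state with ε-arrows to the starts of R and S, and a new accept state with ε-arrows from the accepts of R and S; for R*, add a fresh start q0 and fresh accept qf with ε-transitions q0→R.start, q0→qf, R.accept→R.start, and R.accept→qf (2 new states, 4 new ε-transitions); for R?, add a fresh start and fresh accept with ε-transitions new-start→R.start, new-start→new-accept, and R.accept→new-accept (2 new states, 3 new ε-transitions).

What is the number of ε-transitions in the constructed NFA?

Building bottom-up:
Each of the 5 symbol leaves contributes 0 ε-transitions.
  s|r → 4 ε-transitions
  (s|r)? → 7 ε-transitions
  (s|r)?|p → 11 ε-transitions
  ((s|r)?|p)* → 15 ε-transitions
  ((s|r)?|p)*ss → 15 ε-transitions

15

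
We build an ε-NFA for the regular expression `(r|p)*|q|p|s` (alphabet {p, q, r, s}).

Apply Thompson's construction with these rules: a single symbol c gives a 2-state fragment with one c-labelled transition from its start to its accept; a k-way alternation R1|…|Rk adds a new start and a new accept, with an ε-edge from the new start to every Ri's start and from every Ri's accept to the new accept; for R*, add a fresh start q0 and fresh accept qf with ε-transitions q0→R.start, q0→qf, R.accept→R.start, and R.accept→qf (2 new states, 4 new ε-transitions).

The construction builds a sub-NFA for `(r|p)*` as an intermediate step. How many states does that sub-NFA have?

Fragment for `(r|p)*`:
Each of the 2 symbol leaves contributes a 2-state fragment.
  r|p = 6 states
  (r|p)* = 8 states

8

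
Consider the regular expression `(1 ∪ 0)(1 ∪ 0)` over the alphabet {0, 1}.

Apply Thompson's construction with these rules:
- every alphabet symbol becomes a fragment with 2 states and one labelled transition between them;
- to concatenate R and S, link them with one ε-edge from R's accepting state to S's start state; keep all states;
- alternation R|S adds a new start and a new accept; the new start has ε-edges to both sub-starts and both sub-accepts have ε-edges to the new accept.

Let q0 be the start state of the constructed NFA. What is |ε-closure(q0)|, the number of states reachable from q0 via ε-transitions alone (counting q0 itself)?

Compute the ε-closure size of each fragment's start state recursively; a symbol fragment's start has no outgoing ε-edge, so its closure is just itself (size 1).
  1 ∪ 0 → new start ε-reaches every alternative's start; none of them accept ε, so the new accept is not reached: C = 1 + 1 + 1 = 3
  1 ∪ 0 → C = 1 + 1 + 1 = 3 (the new accept is not ε-reachable since no branch accepts ε)
  (1 ∪ 0)(1 ∪ 0) → same as the first factor's closure: C = 3

3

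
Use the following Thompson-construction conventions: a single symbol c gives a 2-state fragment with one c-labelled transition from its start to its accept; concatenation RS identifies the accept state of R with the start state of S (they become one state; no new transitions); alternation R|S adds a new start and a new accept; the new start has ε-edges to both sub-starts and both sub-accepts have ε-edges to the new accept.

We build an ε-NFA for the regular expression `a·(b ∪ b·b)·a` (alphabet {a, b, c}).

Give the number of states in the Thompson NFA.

Bottom-up over the parse tree:
Each of the 5 symbol leaves contributes a 2-state fragment.
  b·b → 3 states
  b ∪ b·b → 7 states
  a·(b ∪ b·b)·a → 9 states

9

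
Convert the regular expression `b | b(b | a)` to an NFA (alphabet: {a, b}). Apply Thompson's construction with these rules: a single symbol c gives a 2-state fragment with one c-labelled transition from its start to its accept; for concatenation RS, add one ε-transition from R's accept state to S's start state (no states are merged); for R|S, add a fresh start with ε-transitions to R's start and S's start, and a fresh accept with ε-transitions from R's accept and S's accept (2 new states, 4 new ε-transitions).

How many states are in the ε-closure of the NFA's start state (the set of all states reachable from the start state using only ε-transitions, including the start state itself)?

3

Work bottom-up. For each fragment F, track |ε-closure(F.start)| and whether F's accept lies in that closure (i.e. whether F accepts ε). A single-symbol fragment has closure size 1 and does not accept ε.
  b | a : C = 1 + 1 + 1 = 3 (the new accept is not ε-reachable since no branch accepts ε)
  b(b | a) : same as the first factor's closure: C = 1
  b | b(b | a) : new start ε-reaches every alternative's start; none of them accept ε, so the new accept is not reached: C = 1 + 1 + 1 = 3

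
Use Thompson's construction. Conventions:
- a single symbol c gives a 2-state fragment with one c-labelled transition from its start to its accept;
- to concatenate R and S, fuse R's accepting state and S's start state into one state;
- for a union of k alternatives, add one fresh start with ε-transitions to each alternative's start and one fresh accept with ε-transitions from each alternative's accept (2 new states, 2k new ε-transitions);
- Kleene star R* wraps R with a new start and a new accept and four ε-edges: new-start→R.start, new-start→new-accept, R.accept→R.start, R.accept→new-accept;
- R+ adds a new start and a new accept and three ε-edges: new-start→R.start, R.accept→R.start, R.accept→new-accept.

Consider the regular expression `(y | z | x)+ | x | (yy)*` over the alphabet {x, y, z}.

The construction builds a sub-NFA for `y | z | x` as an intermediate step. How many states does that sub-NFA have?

8

Fragment for `y | z | x`:
Each of the 3 symbol leaves contributes a 2-state fragment.
  y | z | x = 8 states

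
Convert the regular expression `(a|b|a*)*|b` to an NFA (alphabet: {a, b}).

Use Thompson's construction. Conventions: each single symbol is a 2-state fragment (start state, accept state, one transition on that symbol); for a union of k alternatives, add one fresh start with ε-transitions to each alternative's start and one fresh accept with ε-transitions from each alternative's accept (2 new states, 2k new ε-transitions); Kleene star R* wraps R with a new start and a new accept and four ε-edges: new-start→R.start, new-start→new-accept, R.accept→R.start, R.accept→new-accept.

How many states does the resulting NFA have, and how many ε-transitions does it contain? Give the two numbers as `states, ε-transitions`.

Per subexpression:
Each of the 4 symbol leaves contributes 2 states and 0 ε-transitions.
  a* → 4 states, 4 ε-transitions
  a|b|a* → 10 states, 10 ε-transitions
  (a|b|a*)* → 12 states, 14 ε-transitions
  (a|b|a*)*|b → 16 states, 18 ε-transitions

16, 18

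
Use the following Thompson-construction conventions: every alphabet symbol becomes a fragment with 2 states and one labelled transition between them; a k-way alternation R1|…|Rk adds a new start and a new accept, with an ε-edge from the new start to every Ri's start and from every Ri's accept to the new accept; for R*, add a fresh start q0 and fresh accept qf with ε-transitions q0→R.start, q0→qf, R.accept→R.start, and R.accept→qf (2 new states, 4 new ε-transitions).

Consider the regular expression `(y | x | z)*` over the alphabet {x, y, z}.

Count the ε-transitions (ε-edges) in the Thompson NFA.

Per subexpression:
Each of the 3 symbol leaves contributes 0 ε-transitions.
  y | x | z : 6 ε-transitions
  (y | x | z)* : 10 ε-transitions

10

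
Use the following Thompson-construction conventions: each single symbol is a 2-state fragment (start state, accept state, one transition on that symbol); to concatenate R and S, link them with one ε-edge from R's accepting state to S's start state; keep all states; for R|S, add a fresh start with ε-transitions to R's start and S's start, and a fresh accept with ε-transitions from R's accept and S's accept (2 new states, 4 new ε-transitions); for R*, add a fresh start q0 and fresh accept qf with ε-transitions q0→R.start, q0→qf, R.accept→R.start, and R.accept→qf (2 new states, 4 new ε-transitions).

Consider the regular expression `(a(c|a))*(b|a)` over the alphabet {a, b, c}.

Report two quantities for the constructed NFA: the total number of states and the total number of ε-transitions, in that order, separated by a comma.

Bottom-up over the parse tree:
Each of the 5 symbol leaves contributes 2 states and 0 ε-transitions.
  c|a — 6 states, 4 ε-transitions
  a(c|a) — 8 states, 5 ε-transitions
  (a(c|a))* — 10 states, 9 ε-transitions
  b|a — 6 states, 4 ε-transitions
  (a(c|a))*(b|a) — 16 states, 14 ε-transitions

16, 14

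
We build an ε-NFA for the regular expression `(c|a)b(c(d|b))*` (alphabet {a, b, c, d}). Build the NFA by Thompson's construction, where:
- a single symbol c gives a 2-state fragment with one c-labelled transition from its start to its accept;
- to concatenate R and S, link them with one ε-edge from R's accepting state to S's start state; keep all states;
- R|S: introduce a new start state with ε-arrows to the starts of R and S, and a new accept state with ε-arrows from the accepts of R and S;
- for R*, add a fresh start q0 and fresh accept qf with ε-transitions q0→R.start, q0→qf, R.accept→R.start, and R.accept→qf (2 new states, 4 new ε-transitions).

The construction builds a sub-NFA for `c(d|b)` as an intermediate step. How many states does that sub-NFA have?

8

Fragment for `c(d|b)`:
Each of the 3 symbol leaves contributes a 2-state fragment.
  d|b = 6 states
  c(d|b) = 8 states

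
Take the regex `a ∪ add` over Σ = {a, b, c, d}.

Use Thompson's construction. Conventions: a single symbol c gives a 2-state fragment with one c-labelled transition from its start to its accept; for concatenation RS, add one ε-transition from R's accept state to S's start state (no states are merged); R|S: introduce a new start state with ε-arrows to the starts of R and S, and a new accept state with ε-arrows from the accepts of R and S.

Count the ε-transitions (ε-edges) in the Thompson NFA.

Per subexpression:
Each of the 4 symbol leaves contributes 0 ε-transitions.
  add : 2 ε-transitions
  a ∪ add : 6 ε-transitions

6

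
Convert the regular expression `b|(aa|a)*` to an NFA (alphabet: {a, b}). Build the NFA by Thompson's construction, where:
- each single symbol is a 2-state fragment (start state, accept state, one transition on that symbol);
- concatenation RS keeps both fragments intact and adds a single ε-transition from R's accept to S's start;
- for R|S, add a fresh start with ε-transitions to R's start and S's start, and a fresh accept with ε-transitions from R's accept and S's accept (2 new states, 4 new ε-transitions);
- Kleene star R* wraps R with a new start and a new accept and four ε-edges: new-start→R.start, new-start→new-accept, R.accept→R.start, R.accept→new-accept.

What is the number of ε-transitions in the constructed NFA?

13

Building bottom-up:
Each of the 4 symbol leaves contributes 0 ε-transitions.
  aa — 1 ε-transition
  aa|a — 5 ε-transitions
  (aa|a)* — 9 ε-transitions
  b|(aa|a)* — 13 ε-transitions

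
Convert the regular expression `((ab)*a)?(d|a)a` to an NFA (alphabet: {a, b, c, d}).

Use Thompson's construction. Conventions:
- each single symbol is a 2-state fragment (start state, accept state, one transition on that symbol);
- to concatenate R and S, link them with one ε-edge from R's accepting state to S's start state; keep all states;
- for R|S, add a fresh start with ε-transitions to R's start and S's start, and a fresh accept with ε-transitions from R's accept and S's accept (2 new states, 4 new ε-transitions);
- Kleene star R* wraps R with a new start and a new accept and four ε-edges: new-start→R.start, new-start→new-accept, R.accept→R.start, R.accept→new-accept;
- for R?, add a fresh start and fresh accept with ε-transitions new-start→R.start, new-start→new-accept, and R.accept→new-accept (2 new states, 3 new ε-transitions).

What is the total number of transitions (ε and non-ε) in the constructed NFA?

21

Recursing over subexpressions:
Each of the 6 symbol leaves contributes 1 transition (1 symbol, 0 ε).
  ab : 3 transitions (2 symbol, 1 ε)
  (ab)* : 7 transitions (2 symbol, 5 ε)
  (ab)*a : 9 transitions (3 symbol, 6 ε)
  ((ab)*a)? : 12 transitions (3 symbol, 9 ε)
  d|a : 6 transitions (2 symbol, 4 ε)
  ((ab)*a)?(d|a)a : 21 transitions (6 symbol, 15 ε)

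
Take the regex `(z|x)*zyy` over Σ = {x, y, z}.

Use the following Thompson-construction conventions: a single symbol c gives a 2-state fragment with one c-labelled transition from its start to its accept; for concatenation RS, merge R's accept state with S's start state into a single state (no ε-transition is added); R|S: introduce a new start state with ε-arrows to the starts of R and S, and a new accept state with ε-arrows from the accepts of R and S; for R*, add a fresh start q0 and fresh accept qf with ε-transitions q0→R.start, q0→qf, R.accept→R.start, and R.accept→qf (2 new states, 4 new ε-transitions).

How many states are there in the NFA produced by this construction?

11

Recursing over subexpressions:
Each of the 5 symbol leaves contributes a 2-state fragment.
  z|x → 6 states
  (z|x)* → 8 states
  (z|x)*zyy → 11 states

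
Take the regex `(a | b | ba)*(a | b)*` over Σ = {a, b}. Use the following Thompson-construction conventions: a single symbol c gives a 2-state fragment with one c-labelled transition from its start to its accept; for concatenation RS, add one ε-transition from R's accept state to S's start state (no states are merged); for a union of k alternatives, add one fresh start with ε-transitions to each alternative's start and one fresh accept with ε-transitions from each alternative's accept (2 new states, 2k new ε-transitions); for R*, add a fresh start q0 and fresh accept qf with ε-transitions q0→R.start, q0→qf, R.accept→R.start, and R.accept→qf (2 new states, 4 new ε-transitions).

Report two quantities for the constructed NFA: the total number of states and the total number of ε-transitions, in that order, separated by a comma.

Building bottom-up:
Each of the 6 symbol leaves contributes 2 states and 0 ε-transitions.
  ba = 4 states, 1 ε-transition
  a | b | ba = 10 states, 7 ε-transitions
  (a | b | ba)* = 12 states, 11 ε-transitions
  a | b = 6 states, 4 ε-transitions
  (a | b)* = 8 states, 8 ε-transitions
  (a | b | ba)*(a | b)* = 20 states, 20 ε-transitions

20, 20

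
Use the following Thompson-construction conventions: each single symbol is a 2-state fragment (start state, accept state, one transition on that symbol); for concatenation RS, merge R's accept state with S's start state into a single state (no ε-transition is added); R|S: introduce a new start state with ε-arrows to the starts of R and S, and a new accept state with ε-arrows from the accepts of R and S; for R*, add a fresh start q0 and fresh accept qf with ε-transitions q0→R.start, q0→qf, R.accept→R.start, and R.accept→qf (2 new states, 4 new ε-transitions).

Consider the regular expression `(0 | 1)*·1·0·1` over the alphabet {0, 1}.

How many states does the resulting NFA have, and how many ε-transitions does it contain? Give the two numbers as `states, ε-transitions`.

11, 8

By structural recursion:
Each of the 5 symbol leaves contributes 2 states and 0 ε-transitions.
  0 | 1 — 6 states, 4 ε-transitions
  (0 | 1)* — 8 states, 8 ε-transitions
  (0 | 1)*·1·0·1 — 11 states, 8 ε-transitions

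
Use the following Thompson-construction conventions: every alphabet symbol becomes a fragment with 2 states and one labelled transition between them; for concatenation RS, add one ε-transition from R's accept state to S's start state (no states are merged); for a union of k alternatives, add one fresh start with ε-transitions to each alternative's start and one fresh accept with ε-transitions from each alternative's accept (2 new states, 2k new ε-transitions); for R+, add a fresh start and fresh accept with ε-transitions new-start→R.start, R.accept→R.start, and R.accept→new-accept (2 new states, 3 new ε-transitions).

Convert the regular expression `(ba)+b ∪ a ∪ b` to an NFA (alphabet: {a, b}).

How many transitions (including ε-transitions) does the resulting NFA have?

Building bottom-up:
Each of the 5 symbol leaves contributes 1 transition (1 symbol, 0 ε).
  ba = 3 transitions (2 symbol, 1 ε)
  (ba)+ = 6 transitions (2 symbol, 4 ε)
  (ba)+b = 8 transitions (3 symbol, 5 ε)
  (ba)+b ∪ a ∪ b = 16 transitions (5 symbol, 11 ε)

16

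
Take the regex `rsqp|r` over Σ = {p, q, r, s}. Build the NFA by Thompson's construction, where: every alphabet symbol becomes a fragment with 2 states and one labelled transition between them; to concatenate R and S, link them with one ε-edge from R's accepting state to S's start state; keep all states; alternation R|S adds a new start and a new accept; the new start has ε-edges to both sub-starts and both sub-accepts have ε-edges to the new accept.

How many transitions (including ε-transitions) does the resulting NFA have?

By structural recursion:
Each of the 5 symbol leaves contributes 1 transition (1 symbol, 0 ε).
  rsqp — 7 transitions (4 symbol, 3 ε)
  rsqp|r — 12 transitions (5 symbol, 7 ε)

12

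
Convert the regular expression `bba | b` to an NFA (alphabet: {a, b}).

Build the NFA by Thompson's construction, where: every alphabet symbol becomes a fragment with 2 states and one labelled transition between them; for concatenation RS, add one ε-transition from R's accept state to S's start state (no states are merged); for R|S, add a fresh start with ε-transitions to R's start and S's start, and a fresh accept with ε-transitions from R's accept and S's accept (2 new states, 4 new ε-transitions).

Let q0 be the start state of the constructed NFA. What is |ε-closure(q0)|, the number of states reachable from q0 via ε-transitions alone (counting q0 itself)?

Let C(F) = |ε-closure(F.start)| within fragment F, and note whether F accepts ε. Symbol fragments have C = 1 and do not accept ε. Then:
  bba → |ε-closure| equals the left operand's closure size = 1 (its accept is not ε-reachable, so the closure stops there)
  bba | b → |ε-closure| = 1 + 1 + 1 = 3 (the new accept is not ε-reachable since no branch accepts ε)

3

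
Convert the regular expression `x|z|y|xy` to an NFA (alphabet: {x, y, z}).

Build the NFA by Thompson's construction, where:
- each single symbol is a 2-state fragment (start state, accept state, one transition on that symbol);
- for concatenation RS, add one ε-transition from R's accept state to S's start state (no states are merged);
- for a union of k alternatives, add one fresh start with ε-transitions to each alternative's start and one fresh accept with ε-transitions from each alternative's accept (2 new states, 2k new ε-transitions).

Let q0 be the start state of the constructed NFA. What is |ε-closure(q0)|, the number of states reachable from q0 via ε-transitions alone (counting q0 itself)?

5

Work bottom-up. For each fragment F, track |ε-closure(F.start)| and whether F's accept lies in that closure (i.e. whether F accepts ε). A single-symbol fragment has closure size 1 and does not accept ε.
  xy → same as the first factor's closure: |ε-closure| = 1
  x|z|y|xy → new start ε-reaches every alternative's start; none of them accept ε, so the new accept is not reached: |ε-closure| = 1 + 1 + 1 + 1 + 1 = 5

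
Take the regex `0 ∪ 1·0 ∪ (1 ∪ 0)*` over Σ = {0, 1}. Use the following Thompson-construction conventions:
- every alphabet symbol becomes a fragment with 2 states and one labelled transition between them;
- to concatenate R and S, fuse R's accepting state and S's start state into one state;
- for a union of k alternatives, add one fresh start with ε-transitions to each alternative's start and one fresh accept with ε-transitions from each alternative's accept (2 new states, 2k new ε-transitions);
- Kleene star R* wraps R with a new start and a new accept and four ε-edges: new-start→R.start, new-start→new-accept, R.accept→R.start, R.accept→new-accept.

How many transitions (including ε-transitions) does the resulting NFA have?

Building bottom-up:
Each of the 5 symbol leaves contributes 1 transition (1 symbol, 0 ε).
  1·0 → 2 transitions (2 symbol, 0 ε)
  1 ∪ 0 → 6 transitions (2 symbol, 4 ε)
  (1 ∪ 0)* → 10 transitions (2 symbol, 8 ε)
  0 ∪ 1·0 ∪ (1 ∪ 0)* → 19 transitions (5 symbol, 14 ε)

19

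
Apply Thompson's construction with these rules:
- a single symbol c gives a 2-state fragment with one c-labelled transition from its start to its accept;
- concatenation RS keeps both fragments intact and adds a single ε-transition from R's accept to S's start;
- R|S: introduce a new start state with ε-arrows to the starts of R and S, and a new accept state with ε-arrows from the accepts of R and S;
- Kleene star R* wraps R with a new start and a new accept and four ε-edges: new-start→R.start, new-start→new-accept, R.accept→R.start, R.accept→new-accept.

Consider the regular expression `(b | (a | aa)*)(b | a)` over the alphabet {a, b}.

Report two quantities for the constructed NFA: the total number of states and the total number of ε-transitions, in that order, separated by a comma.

20, 18

Bottom-up over the parse tree:
Each of the 6 symbol leaves contributes 2 states and 0 ε-transitions.
  aa → 4 states, 1 ε-transition
  a | aa → 8 states, 5 ε-transitions
  (a | aa)* → 10 states, 9 ε-transitions
  b | (a | aa)* → 14 states, 13 ε-transitions
  b | a → 6 states, 4 ε-transitions
  (b | (a | aa)*)(b | a) → 20 states, 18 ε-transitions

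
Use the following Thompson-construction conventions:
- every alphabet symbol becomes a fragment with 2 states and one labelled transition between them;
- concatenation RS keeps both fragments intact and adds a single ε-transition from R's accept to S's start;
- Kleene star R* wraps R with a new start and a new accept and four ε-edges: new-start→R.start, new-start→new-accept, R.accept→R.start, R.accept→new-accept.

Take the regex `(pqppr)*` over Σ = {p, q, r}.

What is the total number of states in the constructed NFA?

Bottom-up over the parse tree:
Each of the 5 symbol leaves contributes a 2-state fragment.
  pqppr → 10 states
  (pqppr)* → 12 states

12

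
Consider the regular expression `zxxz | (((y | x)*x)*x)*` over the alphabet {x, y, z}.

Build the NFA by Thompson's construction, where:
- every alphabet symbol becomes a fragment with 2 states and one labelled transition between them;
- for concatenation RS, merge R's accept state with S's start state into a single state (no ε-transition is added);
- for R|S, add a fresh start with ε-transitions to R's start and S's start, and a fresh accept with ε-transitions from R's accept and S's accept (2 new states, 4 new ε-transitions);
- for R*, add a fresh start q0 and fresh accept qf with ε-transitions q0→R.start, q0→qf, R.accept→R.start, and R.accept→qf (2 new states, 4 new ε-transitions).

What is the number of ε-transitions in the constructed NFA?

Building bottom-up:
Each of the 8 symbol leaves contributes 0 ε-transitions.
  zxxz — 0 ε-transitions
  y | x — 4 ε-transitions
  (y | x)* — 8 ε-transitions
  (y | x)*x — 8 ε-transitions
  ((y | x)*x)* — 12 ε-transitions
  ((y | x)*x)*x — 12 ε-transitions
  (((y | x)*x)*x)* — 16 ε-transitions
  zxxz | (((y | x)*x)*x)* — 20 ε-transitions

20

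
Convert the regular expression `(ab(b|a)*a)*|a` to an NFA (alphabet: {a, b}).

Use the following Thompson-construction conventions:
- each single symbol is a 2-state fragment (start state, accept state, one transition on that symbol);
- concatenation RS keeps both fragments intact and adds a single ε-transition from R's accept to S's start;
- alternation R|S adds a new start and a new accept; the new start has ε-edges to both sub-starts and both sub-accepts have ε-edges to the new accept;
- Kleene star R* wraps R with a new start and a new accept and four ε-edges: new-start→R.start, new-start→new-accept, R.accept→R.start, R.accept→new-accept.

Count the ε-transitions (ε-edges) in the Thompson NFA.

19

Building bottom-up:
Each of the 6 symbol leaves contributes 0 ε-transitions.
  b|a — 4 ε-transitions
  (b|a)* — 8 ε-transitions
  ab(b|a)*a — 11 ε-transitions
  (ab(b|a)*a)* — 15 ε-transitions
  (ab(b|a)*a)*|a — 19 ε-transitions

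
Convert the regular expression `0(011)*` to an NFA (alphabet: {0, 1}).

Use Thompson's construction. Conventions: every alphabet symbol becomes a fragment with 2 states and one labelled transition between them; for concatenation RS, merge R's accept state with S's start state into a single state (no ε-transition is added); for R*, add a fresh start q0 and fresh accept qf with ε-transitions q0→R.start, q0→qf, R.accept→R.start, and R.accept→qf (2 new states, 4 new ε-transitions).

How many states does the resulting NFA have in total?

Building bottom-up:
Each of the 4 symbol leaves contributes a 2-state fragment.
  011 → 4 states
  (011)* → 6 states
  0(011)* → 7 states

7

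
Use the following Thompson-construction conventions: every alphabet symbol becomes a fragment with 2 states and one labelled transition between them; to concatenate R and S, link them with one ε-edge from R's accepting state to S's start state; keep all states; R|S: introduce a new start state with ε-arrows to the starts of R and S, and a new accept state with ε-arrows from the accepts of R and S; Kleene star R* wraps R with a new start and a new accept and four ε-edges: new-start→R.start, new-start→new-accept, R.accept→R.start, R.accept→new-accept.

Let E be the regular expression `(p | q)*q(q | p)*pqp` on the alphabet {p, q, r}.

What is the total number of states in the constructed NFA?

Per subexpression:
Each of the 8 symbol leaves contributes a 2-state fragment.
  p | q → 6 states
  (p | q)* → 8 states
  q | p → 6 states
  (q | p)* → 8 states
  (p | q)*q(q | p)*pqp → 24 states

24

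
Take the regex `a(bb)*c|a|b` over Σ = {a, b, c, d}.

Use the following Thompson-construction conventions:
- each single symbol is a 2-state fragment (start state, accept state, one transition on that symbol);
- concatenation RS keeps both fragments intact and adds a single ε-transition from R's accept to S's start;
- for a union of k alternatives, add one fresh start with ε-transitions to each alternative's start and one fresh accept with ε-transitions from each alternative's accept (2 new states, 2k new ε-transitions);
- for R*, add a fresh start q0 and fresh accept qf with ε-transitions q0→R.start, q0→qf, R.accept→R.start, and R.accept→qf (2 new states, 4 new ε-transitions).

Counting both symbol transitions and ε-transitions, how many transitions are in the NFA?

19

Building bottom-up:
Each of the 6 symbol leaves contributes 1 transition (1 symbol, 0 ε).
  bb → 3 transitions (2 symbol, 1 ε)
  (bb)* → 7 transitions (2 symbol, 5 ε)
  a(bb)*c → 11 transitions (4 symbol, 7 ε)
  a(bb)*c|a|b → 19 transitions (6 symbol, 13 ε)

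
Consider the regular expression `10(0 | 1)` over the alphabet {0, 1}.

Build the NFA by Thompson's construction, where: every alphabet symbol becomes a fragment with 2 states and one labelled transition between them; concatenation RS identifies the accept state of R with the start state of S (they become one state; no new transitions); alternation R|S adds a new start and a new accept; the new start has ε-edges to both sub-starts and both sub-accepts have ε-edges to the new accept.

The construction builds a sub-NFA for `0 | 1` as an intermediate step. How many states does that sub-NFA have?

Fragment for `0 | 1`:
Each of the 2 symbol leaves contributes a 2-state fragment.
  0 | 1 : 6 states

6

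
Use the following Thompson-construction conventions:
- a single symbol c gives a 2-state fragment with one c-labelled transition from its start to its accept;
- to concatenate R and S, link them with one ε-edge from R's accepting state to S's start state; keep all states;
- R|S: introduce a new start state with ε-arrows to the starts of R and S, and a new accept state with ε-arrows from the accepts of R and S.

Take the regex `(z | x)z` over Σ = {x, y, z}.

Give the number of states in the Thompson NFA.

Per subexpression:
Each of the 3 symbol leaves contributes a 2-state fragment.
  z | x — 6 states
  (z | x)z — 8 states

8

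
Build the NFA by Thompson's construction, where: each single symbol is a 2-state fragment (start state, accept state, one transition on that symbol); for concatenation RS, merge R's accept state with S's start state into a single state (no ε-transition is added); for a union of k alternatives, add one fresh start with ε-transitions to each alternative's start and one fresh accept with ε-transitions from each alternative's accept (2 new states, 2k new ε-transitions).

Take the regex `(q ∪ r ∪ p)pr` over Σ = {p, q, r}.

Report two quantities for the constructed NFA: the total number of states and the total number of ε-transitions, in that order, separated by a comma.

By structural recursion:
Each of the 5 symbol leaves contributes 2 states and 0 ε-transitions.
  q ∪ r ∪ p = 8 states, 6 ε-transitions
  (q ∪ r ∪ p)pr = 10 states, 6 ε-transitions

10, 6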